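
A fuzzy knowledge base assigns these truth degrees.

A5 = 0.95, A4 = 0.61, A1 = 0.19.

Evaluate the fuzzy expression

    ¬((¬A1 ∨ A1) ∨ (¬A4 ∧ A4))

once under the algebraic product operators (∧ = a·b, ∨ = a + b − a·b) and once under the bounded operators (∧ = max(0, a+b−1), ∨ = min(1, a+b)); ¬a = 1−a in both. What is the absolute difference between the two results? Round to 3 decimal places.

Under algebraic product:
  ¬A1 = 1 − 0.1900 = 0.8100
  ¬A1 ∨ A1 = a + b − a·b on (0.8100, 0.1900) = 0.8461
  ¬A4 = 1 − 0.6100 = 0.3900
  ¬A4 ∧ A4 = a·b on (0.3900, 0.6100) = 0.2379
  (¬A1 ∨ A1) ∨ (¬A4 ∧ A4) = a + b − a·b on (0.8461, 0.2379) = 0.8827
  ¬((¬A1 ∨ A1) ∨ (¬A4 ∧ A4)) = 1 − 0.8827 = 0.1173
  → value = 0.1173
Under bounded:
  ¬A1 = 1 − 0.19 = 0.81
  ¬A1 ∨ A1 = min(1, a+b) on (0.81, 0.19) = 1.00
  ¬A4 = 1 − 0.61 = 0.39
  ¬A4 ∧ A4 = max(0, a+b−1) on (0.39, 0.61) = 0.00
  (¬A1 ∨ A1) ∨ (¬A4 ∧ A4) = min(1, a+b) on (1.00, 0.00) = 1.00
  ¬((¬A1 ∨ A1) ∨ (¬A4 ∧ A4)) = 1 − 1.00 = 0.00
  → value = 0.0000
|0.1173 − 0.0000| = 0.117

0.117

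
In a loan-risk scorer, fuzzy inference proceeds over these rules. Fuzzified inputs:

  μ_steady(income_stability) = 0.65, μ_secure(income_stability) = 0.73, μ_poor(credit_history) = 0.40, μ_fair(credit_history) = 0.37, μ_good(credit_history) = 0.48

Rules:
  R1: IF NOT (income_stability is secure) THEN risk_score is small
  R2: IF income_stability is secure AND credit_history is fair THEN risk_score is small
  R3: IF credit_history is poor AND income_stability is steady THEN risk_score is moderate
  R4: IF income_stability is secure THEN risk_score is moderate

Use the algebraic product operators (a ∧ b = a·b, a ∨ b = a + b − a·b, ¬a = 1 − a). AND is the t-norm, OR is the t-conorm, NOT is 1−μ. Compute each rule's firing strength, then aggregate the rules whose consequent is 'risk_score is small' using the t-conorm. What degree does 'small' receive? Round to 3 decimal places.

0.467

R1: ¬secure=1−0.73=0.27 → w = 0.2700
R2: secure=0.73, fair=0.37; AND[a·b] → w = 0.2701
R3: poor=0.40, steady=0.65; AND[a·b] → w = 0.2600
R4: secure=0.73 → w = 0.7300
Rules with consequent 'small': {R1, R2} → strengths 0.2700, 0.2701
Aggregate via t-conorm [a + b − a·b]: 0.4672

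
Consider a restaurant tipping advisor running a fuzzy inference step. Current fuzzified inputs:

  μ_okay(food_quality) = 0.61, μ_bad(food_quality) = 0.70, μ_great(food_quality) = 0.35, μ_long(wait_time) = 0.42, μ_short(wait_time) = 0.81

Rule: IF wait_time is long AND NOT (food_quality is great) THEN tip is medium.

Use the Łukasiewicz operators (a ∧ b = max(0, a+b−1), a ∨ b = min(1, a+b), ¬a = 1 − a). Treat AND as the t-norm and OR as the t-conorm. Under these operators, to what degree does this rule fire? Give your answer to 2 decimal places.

0.07

firing strength: long=0.42, ¬great=1−0.35=0.65; AND[max(0, a+b−1)] → w = 0.07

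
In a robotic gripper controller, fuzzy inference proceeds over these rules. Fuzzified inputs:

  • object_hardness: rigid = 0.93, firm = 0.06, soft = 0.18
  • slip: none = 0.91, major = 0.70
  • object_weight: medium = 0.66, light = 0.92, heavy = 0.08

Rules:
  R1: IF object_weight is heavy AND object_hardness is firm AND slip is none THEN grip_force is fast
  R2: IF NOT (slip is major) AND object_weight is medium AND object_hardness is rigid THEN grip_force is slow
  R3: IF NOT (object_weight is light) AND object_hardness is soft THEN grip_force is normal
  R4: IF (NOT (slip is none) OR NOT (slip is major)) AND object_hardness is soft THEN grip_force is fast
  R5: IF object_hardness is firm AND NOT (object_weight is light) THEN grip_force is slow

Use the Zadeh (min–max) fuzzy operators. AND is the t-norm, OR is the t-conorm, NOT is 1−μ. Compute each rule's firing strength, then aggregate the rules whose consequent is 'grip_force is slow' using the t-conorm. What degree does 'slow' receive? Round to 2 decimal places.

0.30

R1: heavy=0.08, firm=0.06, none=0.91; AND[min(a, b)] → w = 0.06
R2: ¬major=1−0.70=0.30, medium=0.66, rigid=0.93; AND[min(a, b)] → w = 0.30
R3: ¬light=1−0.92=0.08, soft=0.18; AND[min(a, b)] → w = 0.08
R4: (¬none=1−0.91=0.09 OR ¬major=1−0.70=0.30) = 0.30; AND[min(a, b)] with soft=0.18 → w = 0.18
R5: firm=0.06, ¬light=1−0.92=0.08; AND[min(a, b)] → w = 0.06
Rules with consequent 'slow': {R2, R5} → strengths 0.30, 0.06
Aggregate via t-conorm [max(a, b)]: 0.30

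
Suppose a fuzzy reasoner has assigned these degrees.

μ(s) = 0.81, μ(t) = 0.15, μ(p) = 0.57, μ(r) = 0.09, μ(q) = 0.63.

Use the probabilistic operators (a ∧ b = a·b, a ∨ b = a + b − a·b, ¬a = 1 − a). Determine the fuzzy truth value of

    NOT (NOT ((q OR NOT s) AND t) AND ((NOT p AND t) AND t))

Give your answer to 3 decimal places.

0.991

NOT s = 1 − 0.8100 = 0.1900
q OR NOT s = a + b − a·b on (0.6300, 0.1900) = 0.7003
(q OR NOT s) AND t = a·b on (0.7003, 0.1500) = 0.1050
NOT ((q OR NOT s) AND t) = 1 − 0.1050 = 0.8950
NOT p = 1 − 0.5700 = 0.4300
NOT p AND t = a·b on (0.4300, 0.1500) = 0.0645
(NOT p AND t) AND t = a·b on (0.0645, 0.1500) = 0.0097
NOT ((q OR NOT s) AND t) AND ((NOT p AND t) AND t) = a·b on (0.8950, 0.0097) = 0.0087
NOT (NOT ((q OR NOT s) AND t) AND ((NOT p AND t) AND t)) = 1 − 0.0087 = 0.9913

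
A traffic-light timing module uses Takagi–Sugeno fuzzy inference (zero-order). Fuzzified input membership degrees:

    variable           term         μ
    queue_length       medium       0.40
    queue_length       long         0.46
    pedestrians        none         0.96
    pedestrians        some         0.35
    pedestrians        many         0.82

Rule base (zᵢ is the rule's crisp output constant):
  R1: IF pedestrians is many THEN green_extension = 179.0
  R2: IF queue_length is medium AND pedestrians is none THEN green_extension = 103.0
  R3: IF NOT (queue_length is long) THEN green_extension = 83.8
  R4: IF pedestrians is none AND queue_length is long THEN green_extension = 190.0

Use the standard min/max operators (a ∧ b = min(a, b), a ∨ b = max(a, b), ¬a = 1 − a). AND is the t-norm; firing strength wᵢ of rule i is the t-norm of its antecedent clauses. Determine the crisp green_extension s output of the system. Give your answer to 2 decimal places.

144.43

R1 (z=179.0): many=0.82 → w = 0.82
R2 (z=103.0): medium=0.40, none=0.96; AND[min(a, b)] → w = 0.40
R3 (z=83.8): ¬long=1−0.46=0.54 → w = 0.54
R4 (z=190.0): none=0.96, long=0.46; AND[min(a, b)] → w = 0.46
Weighted average = (0.82·179.0 + 0.40·103.0 + 0.54·83.8 + 0.46·190.0) / (0.82 + 0.40 + 0.54 + 0.46)
  = 320.6320 / 2.2200 = 144.43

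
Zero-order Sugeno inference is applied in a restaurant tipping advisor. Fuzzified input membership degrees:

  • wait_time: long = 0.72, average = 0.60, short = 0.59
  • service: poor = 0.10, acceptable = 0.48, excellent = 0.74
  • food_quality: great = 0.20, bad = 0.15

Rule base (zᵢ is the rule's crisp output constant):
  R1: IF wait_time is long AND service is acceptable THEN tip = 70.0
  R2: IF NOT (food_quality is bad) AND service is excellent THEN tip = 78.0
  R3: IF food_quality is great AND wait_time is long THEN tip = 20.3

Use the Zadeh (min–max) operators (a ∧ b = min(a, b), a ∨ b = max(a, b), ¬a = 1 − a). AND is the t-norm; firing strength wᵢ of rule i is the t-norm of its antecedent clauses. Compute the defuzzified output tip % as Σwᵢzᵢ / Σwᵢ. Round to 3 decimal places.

67.169

R1 (z=70.0): long=0.72, acceptable=0.48; AND[min(a, b)] → w = 0.48
R2 (z=78.0): ¬bad=1−0.15=0.85, excellent=0.74; AND[min(a, b)] → w = 0.74
R3 (z=20.3): great=0.20, long=0.72; AND[min(a, b)] → w = 0.20
Weighted average = (0.48·70.0 + 0.74·78.0 + 0.20·20.3) / (0.48 + 0.74 + 0.20)
  = 95.3800 / 1.4200 = 67.169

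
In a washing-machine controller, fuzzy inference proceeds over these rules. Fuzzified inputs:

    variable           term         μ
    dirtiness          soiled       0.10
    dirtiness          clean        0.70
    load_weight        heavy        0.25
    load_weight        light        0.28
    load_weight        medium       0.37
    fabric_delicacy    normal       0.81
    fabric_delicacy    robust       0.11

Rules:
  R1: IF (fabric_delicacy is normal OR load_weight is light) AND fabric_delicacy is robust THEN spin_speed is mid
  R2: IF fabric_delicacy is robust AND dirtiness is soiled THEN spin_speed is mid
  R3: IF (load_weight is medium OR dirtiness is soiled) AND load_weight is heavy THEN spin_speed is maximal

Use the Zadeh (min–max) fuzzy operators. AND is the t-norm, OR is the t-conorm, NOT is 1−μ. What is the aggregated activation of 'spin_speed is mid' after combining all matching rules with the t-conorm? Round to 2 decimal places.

0.11

R1: (normal=0.81 OR light=0.28) = 0.81; AND[min(a, b)] with robust=0.11 → w = 0.11
R2: robust=0.11, soiled=0.10; AND[min(a, b)] → w = 0.10
R3: (medium=0.37 OR soiled=0.10) = 0.37; AND[min(a, b)] with heavy=0.25 → w = 0.25
Rules with consequent 'mid': {R1, R2} → strengths 0.11, 0.10
Aggregate via t-conorm [max(a, b)]: 0.11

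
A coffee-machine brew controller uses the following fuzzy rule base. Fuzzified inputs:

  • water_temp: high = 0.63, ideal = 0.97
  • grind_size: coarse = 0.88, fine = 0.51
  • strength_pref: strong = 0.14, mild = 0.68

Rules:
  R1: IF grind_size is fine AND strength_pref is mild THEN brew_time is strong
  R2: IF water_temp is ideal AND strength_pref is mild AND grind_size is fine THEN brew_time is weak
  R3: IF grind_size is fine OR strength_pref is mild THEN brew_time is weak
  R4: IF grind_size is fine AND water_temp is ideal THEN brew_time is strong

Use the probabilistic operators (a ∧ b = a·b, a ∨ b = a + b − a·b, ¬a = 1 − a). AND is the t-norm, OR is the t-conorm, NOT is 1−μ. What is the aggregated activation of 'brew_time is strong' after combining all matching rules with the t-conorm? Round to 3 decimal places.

0.670

R1: fine=0.51, mild=0.68; AND[a·b] → w = 0.3468
R2: ideal=0.97, mild=0.68, fine=0.51; AND[a·b] → w = 0.3364
R3: fine=0.51, mild=0.68; OR[a + b − a·b] → w = 0.8432
R4: fine=0.51, ideal=0.97; AND[a·b] → w = 0.4947
Rules with consequent 'strong': {R1, R4} → strengths 0.3468, 0.4947
Aggregate via t-conorm [a + b − a·b]: 0.6699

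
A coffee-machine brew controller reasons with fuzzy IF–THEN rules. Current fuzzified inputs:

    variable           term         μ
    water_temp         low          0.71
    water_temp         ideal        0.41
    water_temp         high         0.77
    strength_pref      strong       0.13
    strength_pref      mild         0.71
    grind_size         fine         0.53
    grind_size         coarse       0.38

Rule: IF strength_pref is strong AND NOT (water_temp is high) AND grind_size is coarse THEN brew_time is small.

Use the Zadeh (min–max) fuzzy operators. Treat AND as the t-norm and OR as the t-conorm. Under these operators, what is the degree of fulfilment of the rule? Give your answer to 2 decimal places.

firing strength: strong=0.13, ¬high=1−0.77=0.23, coarse=0.38; AND[min(a, b)] → w = 0.13

0.13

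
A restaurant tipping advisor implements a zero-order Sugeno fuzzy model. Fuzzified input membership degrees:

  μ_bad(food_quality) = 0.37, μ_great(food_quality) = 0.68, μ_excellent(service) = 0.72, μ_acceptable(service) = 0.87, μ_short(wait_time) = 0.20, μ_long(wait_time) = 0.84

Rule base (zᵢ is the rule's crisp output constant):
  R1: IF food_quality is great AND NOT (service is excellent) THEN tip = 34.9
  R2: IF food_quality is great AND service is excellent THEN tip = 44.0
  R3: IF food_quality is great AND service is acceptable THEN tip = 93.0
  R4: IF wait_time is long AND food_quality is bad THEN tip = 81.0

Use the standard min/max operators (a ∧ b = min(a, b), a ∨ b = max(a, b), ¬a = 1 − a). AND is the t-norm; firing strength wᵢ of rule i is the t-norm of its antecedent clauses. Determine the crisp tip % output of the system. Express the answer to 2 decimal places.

66.12

R1 (z=34.9): great=0.68, ¬excellent=1−0.72=0.28; AND[min(a, b)] → w = 0.28
R2 (z=44.0): great=0.68, excellent=0.72; AND[min(a, b)] → w = 0.68
R3 (z=93.0): great=0.68, acceptable=0.87; AND[min(a, b)] → w = 0.68
R4 (z=81.0): long=0.84, bad=0.37; AND[min(a, b)] → w = 0.37
Weighted average = (0.28·34.9 + 0.68·44.0 + 0.68·93.0 + 0.37·81.0) / (0.28 + 0.68 + 0.68 + 0.37)
  = 132.9020 / 2.0100 = 66.12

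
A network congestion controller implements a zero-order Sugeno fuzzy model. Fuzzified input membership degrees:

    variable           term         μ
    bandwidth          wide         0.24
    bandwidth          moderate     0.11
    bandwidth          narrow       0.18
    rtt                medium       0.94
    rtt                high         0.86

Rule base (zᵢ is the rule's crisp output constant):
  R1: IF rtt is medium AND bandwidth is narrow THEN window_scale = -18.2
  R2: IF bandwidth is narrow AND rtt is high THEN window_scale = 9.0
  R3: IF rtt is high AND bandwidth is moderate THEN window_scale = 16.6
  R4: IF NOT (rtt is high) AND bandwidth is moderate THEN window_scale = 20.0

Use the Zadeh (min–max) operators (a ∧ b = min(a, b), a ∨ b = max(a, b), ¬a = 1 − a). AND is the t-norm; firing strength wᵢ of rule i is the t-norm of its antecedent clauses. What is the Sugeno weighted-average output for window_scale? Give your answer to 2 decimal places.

R1 (z=-18.2): medium=0.94, narrow=0.18; AND[min(a, b)] → w = 0.18
R2 (z=9.0): narrow=0.18, high=0.86; AND[min(a, b)] → w = 0.18
R3 (z=16.6): high=0.86, moderate=0.11; AND[min(a, b)] → w = 0.11
R4 (z=20.0): ¬high=1−0.86=0.14, moderate=0.11; AND[min(a, b)] → w = 0.11
Weighted average = (0.18·-18.2 + 0.18·9.0 + 0.11·16.6 + 0.11·20.0) / (0.18 + 0.18 + 0.11 + 0.11)
  = 2.3700 / 0.5800 = 4.09

4.09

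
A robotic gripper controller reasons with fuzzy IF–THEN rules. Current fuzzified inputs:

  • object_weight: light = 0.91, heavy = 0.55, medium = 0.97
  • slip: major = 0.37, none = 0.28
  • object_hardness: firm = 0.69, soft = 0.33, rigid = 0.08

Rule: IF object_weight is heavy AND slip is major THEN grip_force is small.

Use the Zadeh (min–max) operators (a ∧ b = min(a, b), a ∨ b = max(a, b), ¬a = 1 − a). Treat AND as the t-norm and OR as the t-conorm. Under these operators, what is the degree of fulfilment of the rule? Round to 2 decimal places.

0.37

firing strength: heavy=0.55, major=0.37; AND[min(a, b)] → w = 0.37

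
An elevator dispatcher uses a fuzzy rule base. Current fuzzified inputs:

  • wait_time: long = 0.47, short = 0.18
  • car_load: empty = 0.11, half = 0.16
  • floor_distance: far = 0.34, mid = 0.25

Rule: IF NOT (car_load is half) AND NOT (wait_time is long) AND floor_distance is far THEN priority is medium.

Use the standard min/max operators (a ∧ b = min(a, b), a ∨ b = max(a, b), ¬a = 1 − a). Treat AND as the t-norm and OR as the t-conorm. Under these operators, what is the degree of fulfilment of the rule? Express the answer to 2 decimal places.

firing strength: ¬half=1−0.16=0.84, ¬long=1−0.47=0.53, far=0.34; AND[min(a, b)] → w = 0.34

0.34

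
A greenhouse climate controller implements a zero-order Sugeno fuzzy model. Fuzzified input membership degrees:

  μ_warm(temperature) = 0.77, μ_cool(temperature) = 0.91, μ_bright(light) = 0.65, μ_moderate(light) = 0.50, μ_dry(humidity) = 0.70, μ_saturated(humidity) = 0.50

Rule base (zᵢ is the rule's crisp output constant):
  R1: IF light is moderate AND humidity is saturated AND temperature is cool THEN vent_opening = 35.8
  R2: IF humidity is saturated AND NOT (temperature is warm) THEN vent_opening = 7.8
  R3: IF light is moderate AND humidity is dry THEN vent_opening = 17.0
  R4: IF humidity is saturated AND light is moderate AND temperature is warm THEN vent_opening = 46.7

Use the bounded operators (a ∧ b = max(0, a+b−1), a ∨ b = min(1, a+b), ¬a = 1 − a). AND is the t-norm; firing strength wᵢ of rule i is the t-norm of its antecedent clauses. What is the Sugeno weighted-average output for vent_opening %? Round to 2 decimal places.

17.00

R1 (z=35.8): moderate=0.50, saturated=0.50, cool=0.91; AND[max(0, a+b−1)] → w = 0.00
R2 (z=7.8): saturated=0.50, ¬warm=1−0.77=0.23; AND[max(0, a+b−1)] → w = 0.00
R3 (z=17.0): moderate=0.50, dry=0.70; AND[max(0, a+b−1)] → w = 0.20
R4 (z=46.7): saturated=0.50, moderate=0.50, warm=0.77; AND[max(0, a+b−1)] → w = 0.00
Weighted average = (0.00·35.8 + 0.00·7.8 + 0.20·17.0 + 0.00·46.7) / (0.00 + 0.00 + 0.20 + 0.00)
  = 3.4000 / 0.2000 = 17.00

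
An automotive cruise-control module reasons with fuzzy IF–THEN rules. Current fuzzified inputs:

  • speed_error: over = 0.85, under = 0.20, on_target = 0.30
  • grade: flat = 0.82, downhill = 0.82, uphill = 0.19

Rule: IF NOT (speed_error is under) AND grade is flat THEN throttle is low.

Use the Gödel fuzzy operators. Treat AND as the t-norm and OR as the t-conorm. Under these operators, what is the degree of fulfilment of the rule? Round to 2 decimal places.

0.80

firing strength: ¬under=1−0.20=0.80, flat=0.82; AND[min(a, b)] → w = 0.80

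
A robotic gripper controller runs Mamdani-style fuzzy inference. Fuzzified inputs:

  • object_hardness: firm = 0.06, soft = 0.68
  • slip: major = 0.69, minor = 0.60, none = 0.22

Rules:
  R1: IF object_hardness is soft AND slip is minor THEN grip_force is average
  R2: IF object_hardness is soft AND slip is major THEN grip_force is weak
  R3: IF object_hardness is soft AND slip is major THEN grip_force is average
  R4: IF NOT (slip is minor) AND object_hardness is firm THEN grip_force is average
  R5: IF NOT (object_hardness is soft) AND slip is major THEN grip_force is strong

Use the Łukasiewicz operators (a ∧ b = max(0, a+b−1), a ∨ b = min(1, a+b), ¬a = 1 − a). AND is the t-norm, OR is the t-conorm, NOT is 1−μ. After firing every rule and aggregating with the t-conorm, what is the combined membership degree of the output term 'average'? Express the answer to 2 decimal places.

0.65

R1: soft=0.68, minor=0.60; AND[max(0, a+b−1)] → w = 0.28
R2: soft=0.68, major=0.69; AND[max(0, a+b−1)] → w = 0.37
R3: soft=0.68, major=0.69; AND[max(0, a+b−1)] → w = 0.37
R4: ¬minor=1−0.60=0.40, firm=0.06; AND[max(0, a+b−1)] → w = 0.00
R5: ¬soft=1−0.68=0.32, major=0.69; AND[max(0, a+b−1)] → w = 0.01
Rules with consequent 'average': {R1, R3, R4} → strengths 0.28, 0.37, 0.00
Aggregate via t-conorm [min(1, a+b)]: 0.65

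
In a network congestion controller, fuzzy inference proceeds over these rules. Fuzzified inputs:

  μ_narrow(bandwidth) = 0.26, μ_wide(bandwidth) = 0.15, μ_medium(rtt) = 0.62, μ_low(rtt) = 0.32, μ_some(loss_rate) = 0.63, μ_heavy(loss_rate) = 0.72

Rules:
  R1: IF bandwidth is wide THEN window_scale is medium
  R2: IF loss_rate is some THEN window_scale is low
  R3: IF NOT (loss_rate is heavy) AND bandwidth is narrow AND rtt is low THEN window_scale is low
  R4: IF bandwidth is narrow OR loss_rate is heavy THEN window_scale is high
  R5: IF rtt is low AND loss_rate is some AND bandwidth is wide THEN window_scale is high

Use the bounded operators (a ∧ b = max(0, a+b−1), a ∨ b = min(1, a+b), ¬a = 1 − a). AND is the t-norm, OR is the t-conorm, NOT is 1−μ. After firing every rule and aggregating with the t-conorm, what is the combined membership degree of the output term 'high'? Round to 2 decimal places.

0.98

R1: wide=0.15 → w = 0.15
R2: some=0.63 → w = 0.63
R3: ¬heavy=1−0.72=0.28, narrow=0.26, low=0.32; AND[max(0, a+b−1)] → w = 0.00
R4: narrow=0.26, heavy=0.72; OR[min(1, a+b)] → w = 0.98
R5: low=0.32, some=0.63, wide=0.15; AND[max(0, a+b−1)] → w = 0.00
Rules with consequent 'high': {R4, R5} → strengths 0.98, 0.00
Aggregate via t-conorm [min(1, a+b)]: 0.98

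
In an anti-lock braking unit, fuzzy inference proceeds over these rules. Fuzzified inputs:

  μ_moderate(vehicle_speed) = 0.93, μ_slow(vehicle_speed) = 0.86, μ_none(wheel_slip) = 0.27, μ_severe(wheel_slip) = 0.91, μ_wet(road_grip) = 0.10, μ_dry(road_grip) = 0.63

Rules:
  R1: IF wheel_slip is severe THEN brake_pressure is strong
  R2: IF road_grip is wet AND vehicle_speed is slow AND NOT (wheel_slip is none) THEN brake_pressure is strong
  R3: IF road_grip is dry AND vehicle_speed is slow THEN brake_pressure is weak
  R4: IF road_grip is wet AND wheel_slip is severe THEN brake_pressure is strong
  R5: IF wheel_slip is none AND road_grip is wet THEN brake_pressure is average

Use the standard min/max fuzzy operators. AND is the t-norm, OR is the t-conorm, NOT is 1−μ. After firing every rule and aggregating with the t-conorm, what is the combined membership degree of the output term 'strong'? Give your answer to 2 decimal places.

0.91

R1: severe=0.91 → w = 0.91
R2: wet=0.10, slow=0.86, ¬none=1−0.27=0.73; AND[min(a, b)] → w = 0.10
R3: dry=0.63, slow=0.86; AND[min(a, b)] → w = 0.63
R4: wet=0.10, severe=0.91; AND[min(a, b)] → w = 0.10
R5: none=0.27, wet=0.10; AND[min(a, b)] → w = 0.10
Rules with consequent 'strong': {R1, R2, R4} → strengths 0.91, 0.10, 0.10
Aggregate via t-conorm [max(a, b)]: 0.91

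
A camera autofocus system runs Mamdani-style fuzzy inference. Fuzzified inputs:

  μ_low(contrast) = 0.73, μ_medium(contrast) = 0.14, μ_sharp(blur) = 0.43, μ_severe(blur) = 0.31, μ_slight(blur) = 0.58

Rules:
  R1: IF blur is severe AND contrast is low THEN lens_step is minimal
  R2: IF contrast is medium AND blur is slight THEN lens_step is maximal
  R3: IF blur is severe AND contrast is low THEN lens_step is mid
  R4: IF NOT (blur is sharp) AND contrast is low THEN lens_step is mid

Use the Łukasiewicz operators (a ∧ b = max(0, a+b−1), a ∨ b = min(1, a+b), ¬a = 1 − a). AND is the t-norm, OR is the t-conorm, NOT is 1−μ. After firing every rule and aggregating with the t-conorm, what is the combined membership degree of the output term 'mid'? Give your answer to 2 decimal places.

0.34

R1: severe=0.31, low=0.73; AND[max(0, a+b−1)] → w = 0.04
R2: medium=0.14, slight=0.58; AND[max(0, a+b−1)] → w = 0.00
R3: severe=0.31, low=0.73; AND[max(0, a+b−1)] → w = 0.04
R4: ¬sharp=1−0.43=0.57, low=0.73; AND[max(0, a+b−1)] → w = 0.30
Rules with consequent 'mid': {R3, R4} → strengths 0.04, 0.30
Aggregate via t-conorm [min(1, a+b)]: 0.34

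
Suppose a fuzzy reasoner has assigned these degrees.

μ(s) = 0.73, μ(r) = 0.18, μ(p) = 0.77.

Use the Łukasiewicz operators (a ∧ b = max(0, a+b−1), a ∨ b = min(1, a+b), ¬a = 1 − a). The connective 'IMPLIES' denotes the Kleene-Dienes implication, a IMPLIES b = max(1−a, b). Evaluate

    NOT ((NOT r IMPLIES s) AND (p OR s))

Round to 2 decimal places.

NOT r = 1 − 0.18 = 0.82
NOT r IMPLIES s  [Kleene-Dienes: max(1−a, b)] with a=0.82, b=0.73 → 0.73
p OR s = min(1, a+b) on (0.77, 0.73) = 1.00
(NOT r IMPLIES s) AND (p OR s) = max(0, a+b−1) on (0.73, 1.00) = 0.73
NOT ((NOT r IMPLIES s) AND (p OR s)) = 1 − 0.73 = 0.27

0.27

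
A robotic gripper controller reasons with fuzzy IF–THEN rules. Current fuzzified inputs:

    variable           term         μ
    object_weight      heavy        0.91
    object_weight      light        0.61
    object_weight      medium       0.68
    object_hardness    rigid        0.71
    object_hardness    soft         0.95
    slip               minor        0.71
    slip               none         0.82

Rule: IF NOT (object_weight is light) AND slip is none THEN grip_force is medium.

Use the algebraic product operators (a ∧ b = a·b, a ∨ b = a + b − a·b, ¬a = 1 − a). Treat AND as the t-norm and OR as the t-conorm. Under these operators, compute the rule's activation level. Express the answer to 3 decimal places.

firing strength: ¬light=1−0.61=0.39, none=0.82; AND[a·b] → w = 0.3198

0.320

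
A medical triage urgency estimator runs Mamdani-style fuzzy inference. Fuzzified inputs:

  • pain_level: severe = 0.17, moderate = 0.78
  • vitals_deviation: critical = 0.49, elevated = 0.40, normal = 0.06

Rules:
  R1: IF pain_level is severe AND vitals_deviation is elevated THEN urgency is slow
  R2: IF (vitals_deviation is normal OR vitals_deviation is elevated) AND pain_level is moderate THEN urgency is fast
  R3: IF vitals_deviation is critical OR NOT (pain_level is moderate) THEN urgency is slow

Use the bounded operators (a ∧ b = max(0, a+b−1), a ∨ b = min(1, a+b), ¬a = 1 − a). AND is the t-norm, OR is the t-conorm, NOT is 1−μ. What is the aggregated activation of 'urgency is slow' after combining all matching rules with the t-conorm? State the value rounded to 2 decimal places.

0.71

R1: severe=0.17, elevated=0.40; AND[max(0, a+b−1)] → w = 0.00
R2: (normal=0.06 OR elevated=0.40) = 0.46; AND[max(0, a+b−1)] with moderate=0.78 → w = 0.24
R3: critical=0.49, ¬moderate=1−0.78=0.22; OR[min(1, a+b)] → w = 0.71
Rules with consequent 'slow': {R1, R3} → strengths 0.00, 0.71
Aggregate via t-conorm [min(1, a+b)]: 0.71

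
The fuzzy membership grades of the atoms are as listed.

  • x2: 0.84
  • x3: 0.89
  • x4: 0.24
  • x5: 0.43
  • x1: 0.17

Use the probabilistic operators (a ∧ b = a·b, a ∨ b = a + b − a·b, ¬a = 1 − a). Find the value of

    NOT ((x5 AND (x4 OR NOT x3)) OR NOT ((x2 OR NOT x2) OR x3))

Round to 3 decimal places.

0.848

NOT x3 = 1 − 0.8900 = 0.1100
x4 OR NOT x3 = a + b − a·b on (0.2400, 0.1100) = 0.3236
x5 AND (x4 OR NOT x3) = a·b on (0.4300, 0.3236) = 0.1391
NOT x2 = 1 − 0.8400 = 0.1600
x2 OR NOT x2 = a + b − a·b on (0.8400, 0.1600) = 0.8656
(x2 OR NOT x2) OR x3 = a + b − a·b on (0.8656, 0.8900) = 0.9852
NOT ((x2 OR NOT x2) OR x3) = 1 − 0.9852 = 0.0148
(x5 AND (x4 OR NOT x3)) OR NOT ((x2 OR NOT x2) OR x3) = a + b − a·b on (0.1391, 0.0148) = 0.1519
NOT ((x5 AND (x4 OR NOT x3)) OR NOT ((x2 OR NOT x2) OR x3)) = 1 − 0.1519 = 0.8481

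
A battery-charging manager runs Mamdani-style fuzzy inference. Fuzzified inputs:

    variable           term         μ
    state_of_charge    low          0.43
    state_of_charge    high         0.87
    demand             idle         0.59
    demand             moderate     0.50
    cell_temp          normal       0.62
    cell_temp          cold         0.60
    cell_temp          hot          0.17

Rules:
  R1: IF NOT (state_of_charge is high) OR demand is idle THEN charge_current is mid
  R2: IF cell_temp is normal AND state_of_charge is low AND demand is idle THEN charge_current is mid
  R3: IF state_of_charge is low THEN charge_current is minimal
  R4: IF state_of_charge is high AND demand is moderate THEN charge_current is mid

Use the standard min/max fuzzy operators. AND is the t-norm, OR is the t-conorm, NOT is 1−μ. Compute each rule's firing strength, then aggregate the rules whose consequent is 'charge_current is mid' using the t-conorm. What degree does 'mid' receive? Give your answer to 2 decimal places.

0.59

R1: ¬high=1−0.87=0.13, idle=0.59; OR[max(a, b)] → w = 0.59
R2: normal=0.62, low=0.43, idle=0.59; AND[min(a, b)] → w = 0.43
R3: low=0.43 → w = 0.43
R4: high=0.87, moderate=0.50; AND[min(a, b)] → w = 0.50
Rules with consequent 'mid': {R1, R2, R4} → strengths 0.59, 0.43, 0.50
Aggregate via t-conorm [max(a, b)]: 0.59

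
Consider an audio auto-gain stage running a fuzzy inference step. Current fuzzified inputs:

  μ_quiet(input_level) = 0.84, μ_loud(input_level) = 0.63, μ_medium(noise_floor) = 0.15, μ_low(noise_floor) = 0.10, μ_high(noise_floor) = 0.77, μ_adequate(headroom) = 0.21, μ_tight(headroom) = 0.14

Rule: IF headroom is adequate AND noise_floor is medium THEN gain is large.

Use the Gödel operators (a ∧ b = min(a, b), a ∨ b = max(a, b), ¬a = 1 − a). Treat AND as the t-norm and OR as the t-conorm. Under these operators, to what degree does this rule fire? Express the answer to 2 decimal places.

0.15

firing strength: adequate=0.21, medium=0.15; AND[min(a, b)] → w = 0.15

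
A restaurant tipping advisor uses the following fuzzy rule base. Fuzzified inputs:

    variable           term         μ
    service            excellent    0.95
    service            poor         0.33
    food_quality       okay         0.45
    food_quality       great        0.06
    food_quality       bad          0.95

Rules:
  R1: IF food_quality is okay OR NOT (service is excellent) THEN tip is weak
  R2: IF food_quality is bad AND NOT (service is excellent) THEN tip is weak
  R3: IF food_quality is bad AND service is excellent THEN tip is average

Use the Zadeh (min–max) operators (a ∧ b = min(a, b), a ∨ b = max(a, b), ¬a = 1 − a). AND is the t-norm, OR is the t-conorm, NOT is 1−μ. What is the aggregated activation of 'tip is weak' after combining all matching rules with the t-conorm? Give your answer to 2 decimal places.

R1: okay=0.45, ¬excellent=1−0.95=0.05; OR[max(a, b)] → w = 0.45
R2: bad=0.95, ¬excellent=1−0.95=0.05; AND[min(a, b)] → w = 0.05
R3: bad=0.95, excellent=0.95; AND[min(a, b)] → w = 0.95
Rules with consequent 'weak': {R1, R2} → strengths 0.45, 0.05
Aggregate via t-conorm [max(a, b)]: 0.45

0.45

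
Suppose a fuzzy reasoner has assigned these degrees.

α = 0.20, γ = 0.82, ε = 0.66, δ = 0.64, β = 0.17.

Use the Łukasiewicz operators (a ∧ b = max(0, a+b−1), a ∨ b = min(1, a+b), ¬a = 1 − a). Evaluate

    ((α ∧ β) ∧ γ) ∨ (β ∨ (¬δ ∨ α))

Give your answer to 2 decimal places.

α ∧ β = max(0, a+b−1) on (0.20, 0.17) = 0.00
(α ∧ β) ∧ γ = max(0, a+b−1) on (0.00, 0.82) = 0.00
¬δ = 1 − 0.64 = 0.36
¬δ ∨ α = min(1, a+b) on (0.36, 0.20) = 0.56
β ∨ (¬δ ∨ α) = min(1, a+b) on (0.17, 0.56) = 0.73
((α ∧ β) ∧ γ) ∨ (β ∨ (¬δ ∨ α)) = min(1, a+b) on (0.00, 0.73) = 0.73

0.73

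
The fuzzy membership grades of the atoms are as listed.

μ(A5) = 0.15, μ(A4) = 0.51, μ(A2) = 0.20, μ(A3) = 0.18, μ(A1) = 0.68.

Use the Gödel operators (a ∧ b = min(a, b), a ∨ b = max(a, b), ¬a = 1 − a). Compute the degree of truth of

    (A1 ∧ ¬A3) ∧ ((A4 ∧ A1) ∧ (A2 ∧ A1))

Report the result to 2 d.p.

¬A3 = 1 − 0.18 = 0.82
A1 ∧ ¬A3 = min(a, b) on (0.68, 0.82) = 0.68
A4 ∧ A1 = min(a, b) on (0.51, 0.68) = 0.51
A2 ∧ A1 = min(a, b) on (0.20, 0.68) = 0.20
(A4 ∧ A1) ∧ (A2 ∧ A1) = min(a, b) on (0.51, 0.20) = 0.20
(A1 ∧ ¬A3) ∧ ((A4 ∧ A1) ∧ (A2 ∧ A1)) = min(a, b) on (0.68, 0.20) = 0.20

0.20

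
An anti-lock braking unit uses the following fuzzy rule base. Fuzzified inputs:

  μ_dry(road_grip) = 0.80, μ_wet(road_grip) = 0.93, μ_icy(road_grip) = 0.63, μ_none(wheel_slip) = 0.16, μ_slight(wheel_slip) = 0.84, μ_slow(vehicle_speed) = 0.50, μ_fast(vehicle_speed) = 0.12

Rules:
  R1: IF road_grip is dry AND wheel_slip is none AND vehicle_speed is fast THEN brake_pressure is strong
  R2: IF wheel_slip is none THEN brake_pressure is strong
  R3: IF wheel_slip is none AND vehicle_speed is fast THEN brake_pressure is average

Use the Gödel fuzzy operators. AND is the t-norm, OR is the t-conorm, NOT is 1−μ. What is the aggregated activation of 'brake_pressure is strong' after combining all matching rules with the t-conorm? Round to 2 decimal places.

0.16

R1: dry=0.80, none=0.16, fast=0.12; AND[min(a, b)] → w = 0.12
R2: none=0.16 → w = 0.16
R3: none=0.16, fast=0.12; AND[min(a, b)] → w = 0.12
Rules with consequent 'strong': {R1, R2} → strengths 0.12, 0.16
Aggregate via t-conorm [max(a, b)]: 0.16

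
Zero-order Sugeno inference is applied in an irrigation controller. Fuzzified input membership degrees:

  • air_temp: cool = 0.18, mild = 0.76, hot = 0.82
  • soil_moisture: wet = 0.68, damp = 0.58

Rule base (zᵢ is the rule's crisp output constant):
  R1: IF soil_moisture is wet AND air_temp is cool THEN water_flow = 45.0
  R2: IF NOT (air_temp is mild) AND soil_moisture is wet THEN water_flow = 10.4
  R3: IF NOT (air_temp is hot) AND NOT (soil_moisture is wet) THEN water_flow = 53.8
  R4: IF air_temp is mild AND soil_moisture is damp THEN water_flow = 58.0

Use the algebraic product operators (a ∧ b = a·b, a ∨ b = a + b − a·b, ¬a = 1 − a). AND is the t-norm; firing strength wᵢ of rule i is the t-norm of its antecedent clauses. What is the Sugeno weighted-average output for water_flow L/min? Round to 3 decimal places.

R1 (z=45.0): wet=0.68, cool=0.18; AND[a·b] → w = 0.1224
R2 (z=10.4): ¬mild=1−0.76=0.24, wet=0.68; AND[a·b] → w = 0.1632
R3 (z=53.8): ¬hot=1−0.82=0.18, ¬wet=1−0.68=0.32; AND[a·b] → w = 0.0576
R4 (z=58.0): mild=0.76, damp=0.58; AND[a·b] → w = 0.4408
Weighted average = (0.1224·45.0 + 0.1632·10.4 + 0.0576·53.8 + 0.4408·58.0) / (0.1224 + 0.1632 + 0.0576 + 0.4408)
  = 35.8706 / 0.7840 = 45.753

45.753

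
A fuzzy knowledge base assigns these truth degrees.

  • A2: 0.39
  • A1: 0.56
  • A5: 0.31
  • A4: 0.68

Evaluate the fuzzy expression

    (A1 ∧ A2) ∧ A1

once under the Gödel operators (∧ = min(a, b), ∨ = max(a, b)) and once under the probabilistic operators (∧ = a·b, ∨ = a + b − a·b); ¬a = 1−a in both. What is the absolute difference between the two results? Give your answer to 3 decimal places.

0.268

Under Gödel:
  A1 ∧ A2 = min(a, b) on (0.56, 0.39) = 0.39
  (A1 ∧ A2) ∧ A1 = min(a, b) on (0.39, 0.56) = 0.39
  → value = 0.3900
Under probabilistic:
  A1 ∧ A2 = a·b on (0.5600, 0.3900) = 0.2184
  (A1 ∧ A2) ∧ A1 = a·b on (0.2184, 0.5600) = 0.1223
  → value = 0.1223
|0.3900 − 0.1223| = 0.268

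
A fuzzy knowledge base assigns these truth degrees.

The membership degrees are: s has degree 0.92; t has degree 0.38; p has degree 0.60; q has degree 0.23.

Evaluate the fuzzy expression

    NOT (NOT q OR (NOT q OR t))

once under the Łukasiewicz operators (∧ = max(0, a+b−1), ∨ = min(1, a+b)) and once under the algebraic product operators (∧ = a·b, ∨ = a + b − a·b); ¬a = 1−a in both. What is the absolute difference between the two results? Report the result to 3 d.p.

Under Łukasiewicz:
  NOT q = 1 − 0.23 = 0.77
  NOT q = 1 − 0.23 = 0.77
  NOT q OR t = min(1, a+b) on (0.77, 0.38) = 1.00
  NOT q OR (NOT q OR t) = min(1, a+b) on (0.77, 1.00) = 1.00
  NOT (NOT q OR (NOT q OR t)) = 1 − 1.00 = 0.00
  → value = 0.0000
Under algebraic product:
  NOT q = 1 − 0.2300 = 0.7700
  NOT q = 1 − 0.2300 = 0.7700
  NOT q OR t = a + b − a·b on (0.7700, 0.3800) = 0.8574
  NOT q OR (NOT q OR t) = a + b − a·b on (0.7700, 0.8574) = 0.9672
  NOT (NOT q OR (NOT q OR t)) = 1 − 0.9672 = 0.0328
  → value = 0.0328
|0.0000 − 0.0328| = 0.033

0.033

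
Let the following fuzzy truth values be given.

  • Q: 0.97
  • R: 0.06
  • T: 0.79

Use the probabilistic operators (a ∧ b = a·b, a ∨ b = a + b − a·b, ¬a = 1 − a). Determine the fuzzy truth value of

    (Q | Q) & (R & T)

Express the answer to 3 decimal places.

Q | Q = a + b − a·b on (0.9700, 0.9700) = 0.9991
R & T = a·b on (0.0600, 0.7900) = 0.0474
(Q | Q) & (R & T) = a·b on (0.9991, 0.0474) = 0.0474

0.047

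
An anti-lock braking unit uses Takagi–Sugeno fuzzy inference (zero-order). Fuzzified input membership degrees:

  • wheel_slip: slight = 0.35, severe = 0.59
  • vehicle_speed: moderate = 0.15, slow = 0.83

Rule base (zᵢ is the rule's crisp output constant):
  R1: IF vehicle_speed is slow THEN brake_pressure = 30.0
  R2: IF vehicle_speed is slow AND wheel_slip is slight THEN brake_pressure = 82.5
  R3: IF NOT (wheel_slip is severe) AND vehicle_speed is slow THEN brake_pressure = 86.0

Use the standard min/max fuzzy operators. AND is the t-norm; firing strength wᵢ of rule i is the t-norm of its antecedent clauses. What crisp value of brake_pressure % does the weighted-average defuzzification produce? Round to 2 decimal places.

56.00

R1 (z=30.0): slow=0.83 → w = 0.83
R2 (z=82.5): slow=0.83, slight=0.35; AND[min(a, b)] → w = 0.35
R3 (z=86.0): ¬severe=1−0.59=0.41, slow=0.83; AND[min(a, b)] → w = 0.41
Weighted average = (0.83·30.0 + 0.35·82.5 + 0.41·86.0) / (0.83 + 0.35 + 0.41)
  = 89.0350 / 1.5900 = 56.00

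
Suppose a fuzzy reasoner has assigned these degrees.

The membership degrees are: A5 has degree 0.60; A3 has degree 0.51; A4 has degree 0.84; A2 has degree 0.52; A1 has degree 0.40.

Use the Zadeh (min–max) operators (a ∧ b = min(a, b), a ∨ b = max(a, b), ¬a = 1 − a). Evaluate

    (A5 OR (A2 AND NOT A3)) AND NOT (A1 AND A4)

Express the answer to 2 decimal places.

NOT A3 = 1 − 0.51 = 0.49
A2 AND NOT A3 = min(a, b) on (0.52, 0.49) = 0.49
A5 OR (A2 AND NOT A3) = max(a, b) on (0.60, 0.49) = 0.60
A1 AND A4 = min(a, b) on (0.40, 0.84) = 0.40
NOT (A1 AND A4) = 1 − 0.40 = 0.60
(A5 OR (A2 AND NOT A3)) AND NOT (A1 AND A4) = min(a, b) on (0.60, 0.60) = 0.60

0.60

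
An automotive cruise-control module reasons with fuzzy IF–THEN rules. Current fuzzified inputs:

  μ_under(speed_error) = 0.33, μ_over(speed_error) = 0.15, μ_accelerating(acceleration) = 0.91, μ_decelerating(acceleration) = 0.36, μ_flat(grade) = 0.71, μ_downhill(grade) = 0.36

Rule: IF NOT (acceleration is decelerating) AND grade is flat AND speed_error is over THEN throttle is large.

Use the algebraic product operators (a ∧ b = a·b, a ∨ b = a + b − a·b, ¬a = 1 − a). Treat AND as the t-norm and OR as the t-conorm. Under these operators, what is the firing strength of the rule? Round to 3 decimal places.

0.068

firing strength: ¬decelerating=1−0.36=0.64, flat=0.71, over=0.15; AND[a·b] → w = 0.0682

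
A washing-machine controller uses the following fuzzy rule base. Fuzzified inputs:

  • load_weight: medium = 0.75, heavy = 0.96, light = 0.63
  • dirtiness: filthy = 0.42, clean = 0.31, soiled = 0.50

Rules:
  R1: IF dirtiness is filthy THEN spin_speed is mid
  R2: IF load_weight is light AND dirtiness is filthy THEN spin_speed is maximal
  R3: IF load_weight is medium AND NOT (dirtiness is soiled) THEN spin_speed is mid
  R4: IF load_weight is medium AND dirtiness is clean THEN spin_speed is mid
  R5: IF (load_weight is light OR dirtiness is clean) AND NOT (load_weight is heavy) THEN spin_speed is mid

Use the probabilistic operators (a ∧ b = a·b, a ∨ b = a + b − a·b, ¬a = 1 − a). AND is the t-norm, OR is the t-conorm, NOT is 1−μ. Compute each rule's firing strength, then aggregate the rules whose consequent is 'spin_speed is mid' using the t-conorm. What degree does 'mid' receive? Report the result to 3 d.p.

0.730

R1: filthy=0.42 → w = 0.4200
R2: light=0.63, filthy=0.42; AND[a·b] → w = 0.2646
R3: medium=0.75, ¬soiled=1−0.50=0.50; AND[a·b] → w = 0.3750
R4: medium=0.75, clean=0.31; AND[a·b] → w = 0.2325
R5: (light=0.63 OR clean=0.31) = 0.7447; AND[a·b] with ¬heavy=1−0.96=0.04 → w = 0.0298
Rules with consequent 'mid': {R1, R3, R4, R5} → strengths 0.4200, 0.3750, 0.2325, 0.0298
Aggregate via t-conorm [a + b − a·b]: 0.7301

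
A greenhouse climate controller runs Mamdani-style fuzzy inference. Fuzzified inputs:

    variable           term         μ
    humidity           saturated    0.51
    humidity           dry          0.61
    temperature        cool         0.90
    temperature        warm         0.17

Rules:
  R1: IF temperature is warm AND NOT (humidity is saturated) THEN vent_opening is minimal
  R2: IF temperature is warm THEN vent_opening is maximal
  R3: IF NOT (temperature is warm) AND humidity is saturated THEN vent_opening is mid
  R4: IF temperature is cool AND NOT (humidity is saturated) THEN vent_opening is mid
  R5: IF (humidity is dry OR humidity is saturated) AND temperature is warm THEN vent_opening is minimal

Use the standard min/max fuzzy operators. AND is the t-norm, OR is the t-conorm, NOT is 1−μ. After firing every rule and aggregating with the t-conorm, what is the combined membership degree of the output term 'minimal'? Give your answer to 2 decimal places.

R1: warm=0.17, ¬saturated=1−0.51=0.49; AND[min(a, b)] → w = 0.17
R2: warm=0.17 → w = 0.17
R3: ¬warm=1−0.17=0.83, saturated=0.51; AND[min(a, b)] → w = 0.51
R4: cool=0.90, ¬saturated=1−0.51=0.49; AND[min(a, b)] → w = 0.49
R5: (dry=0.61 OR saturated=0.51) = 0.61; AND[min(a, b)] with warm=0.17 → w = 0.17
Rules with consequent 'minimal': {R1, R5} → strengths 0.17, 0.17
Aggregate via t-conorm [max(a, b)]: 0.17

0.17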